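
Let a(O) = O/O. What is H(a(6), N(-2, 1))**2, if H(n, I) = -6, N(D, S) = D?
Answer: 36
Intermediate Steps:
a(O) = 1
H(a(6), N(-2, 1))**2 = (-6)**2 = 36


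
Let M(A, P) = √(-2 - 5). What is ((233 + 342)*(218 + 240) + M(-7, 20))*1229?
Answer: 323657150 + 1229*I*√7 ≈ 3.2366e+8 + 3251.6*I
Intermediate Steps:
M(A, P) = I*√7 (M(A, P) = √(-7) = I*√7)
((233 + 342)*(218 + 240) + M(-7, 20))*1229 = ((233 + 342)*(218 + 240) + I*√7)*1229 = (575*458 + I*√7)*1229 = (263350 + I*√7)*1229 = 323657150 + 1229*I*√7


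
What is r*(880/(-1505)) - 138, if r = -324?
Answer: 15486/301 ≈ 51.448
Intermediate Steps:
r*(880/(-1505)) - 138 = -285120/(-1505) - 138 = -285120*(-1)/1505 - 138 = -324*(-176/301) - 138 = 57024/301 - 138 = 15486/301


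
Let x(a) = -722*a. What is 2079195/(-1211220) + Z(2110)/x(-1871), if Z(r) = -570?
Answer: -4928764757/2870510652 ≈ -1.7170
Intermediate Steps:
2079195/(-1211220) + Z(2110)/x(-1871) = 2079195/(-1211220) - 570/((-722*(-1871))) = 2079195*(-1/1211220) - 570/1350862 = -138613/80748 - 570*1/1350862 = -138613/80748 - 15/35549 = -4928764757/2870510652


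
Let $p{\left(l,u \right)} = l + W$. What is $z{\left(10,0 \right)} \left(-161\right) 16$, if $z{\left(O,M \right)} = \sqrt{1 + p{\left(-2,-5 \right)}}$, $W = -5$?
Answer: $- 2576 i \sqrt{6} \approx - 6309.9 i$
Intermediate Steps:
$p{\left(l,u \right)} = -5 + l$ ($p{\left(l,u \right)} = l - 5 = -5 + l$)
$z{\left(O,M \right)} = i \sqrt{6}$ ($z{\left(O,M \right)} = \sqrt{1 - 7} = \sqrt{-6} = i \sqrt{6}$)
$z{\left(10,0 \right)} \left(-161\right) 16 = i \sqrt{6} \left(-161\right) 16 = - 161 i \sqrt{6} \cdot 16 = - 2576 i \sqrt{6}$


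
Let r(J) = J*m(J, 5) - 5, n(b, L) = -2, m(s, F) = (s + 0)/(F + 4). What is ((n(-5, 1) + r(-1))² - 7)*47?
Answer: 154019/81 ≈ 1901.5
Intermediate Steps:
m(s, F) = s/(4 + F)
r(J) = -5 + J²/9 (r(J) = J*(J/(4 + 5)) - 5 = J*(J/9) - 5 = J²/9 - 5 = -5 + J²/9)
((n(-5, 1) + r(-1))² - 7)*47 = ((-2 + (-5 + (⅑)*(-1)²))² - 7)*47 = ((-2 + (-5 + (⅑)*1))² - 7)*47 = ((-2 + (-5 + ⅑))² - 7)*47 = ((-2 - 44/9)² - 7)*47 = ((-62/9)² - 7)*47 = (3844/81 - 7)*47 = (3277/81)*47 = 154019/81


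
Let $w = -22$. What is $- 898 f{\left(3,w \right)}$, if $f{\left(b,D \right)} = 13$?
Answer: $-11674$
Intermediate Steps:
$- 898 f{\left(3,w \right)} = \left(-898\right) 13 = -11674$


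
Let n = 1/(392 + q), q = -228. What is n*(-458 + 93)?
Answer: -365/164 ≈ -2.2256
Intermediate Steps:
n = 1/164 (n = 1/(392 - 228) = 1/164 ≈ 0.0060976)
n*(-458 + 93) = (-458 + 93)/164 = (1/164)*(-365) = -365/164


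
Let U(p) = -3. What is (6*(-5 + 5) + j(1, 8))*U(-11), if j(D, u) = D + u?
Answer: -27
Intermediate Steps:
(6*(-5 + 5) + j(1, 8))*U(-11) = (6*(-5 + 5) + (1 + 8))*(-3) = (6*0 + 9)*(-3) = (0 + 9)*(-3) = 9*(-3) = -27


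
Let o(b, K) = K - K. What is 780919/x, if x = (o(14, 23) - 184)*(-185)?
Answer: 33953/1480 ≈ 22.941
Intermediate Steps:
o(b, K) = 0
x = 34040 (x = (0 - 184)*(-185) = -184*(-185) = 34040)
780919/x = 780919/34040 = 780919*(1/34040) = 33953/1480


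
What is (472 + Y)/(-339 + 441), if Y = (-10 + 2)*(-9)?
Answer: 16/3 ≈ 5.3333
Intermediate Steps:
Y = 72 (Y = -8*(-9) = 72)
(472 + Y)/(-339 + 441) = (472 + 72)/(-339 + 441) = 544/102 = 544*(1/102) = 16/3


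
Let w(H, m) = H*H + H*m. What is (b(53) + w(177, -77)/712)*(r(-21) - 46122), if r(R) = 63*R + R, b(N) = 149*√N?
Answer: -105018525/89 - 7072434*√53 ≈ -5.2668e+7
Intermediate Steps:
w(H, m) = H² + H*m
r(R) = 64*R
(b(53) + w(177, -77)/712)*(r(-21) - 46122) = (149*√53 + (177*(177 - 77))/712)*(64*(-21) - 46122) = (149*√53 + (177*100)*(1/712))*(-1344 - 46122) = (149*√53 + 17700*(1/712))*(-47466) = (149*√53 + 4425/178)*(-47466) = (4425/178 + 149*√53)*(-47466) = -105018525/89 - 7072434*√53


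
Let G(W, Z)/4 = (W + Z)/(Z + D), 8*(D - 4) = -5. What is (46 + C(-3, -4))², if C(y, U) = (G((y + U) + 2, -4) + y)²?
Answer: 5727311041/625 ≈ 9.1637e+6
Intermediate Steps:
D = 27/8 (D = 4 + (⅛)*(-5) = 4 - 5/8 = 27/8 ≈ 3.3750)
G(W, Z) = 4*(W + Z)/(27/8 + Z) (G(W, Z) = 4*((W + Z)/(Z + 27/8)) = 4*((W + Z)/(27/8 + Z)) = 4*(W + Z)/(27/8 + Z))
C(y, U) = (64/5 - 32*U/5 - 27*y/5)² (C(y, U) = (32*(((y + U) + 2) - 4)/(27 + 8*(-4)) + y)² = (32*(((U + y) + 2) - 4)/(27 - 32) + y)² = (32*((2 + U + y) - 4)/(-5) + y)² = (32*(-⅕)*(-2 + U + y) + y)² = ((64/5 - 32*U/5 - 32*y/5) + y)² = (64/5 - 32*U/5 - 27*y/5)²)
(46 + C(-3, -4))² = (46 + (64 - 32*(-4) - 27*(-3))²/25)² = (46 + (64 + 128 + 81)²/25)² = (46 + (1/25)*273²)² = (46 + (1/25)*74529)² = (46 + 74529/25)² = (75679/25)² = 5727311041/625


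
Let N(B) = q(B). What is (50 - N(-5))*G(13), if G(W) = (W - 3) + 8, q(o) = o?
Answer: 990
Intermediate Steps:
N(B) = B
G(W) = 5 + W (G(W) = (-3 + W) + 8 = 5 + W)
(50 - N(-5))*G(13) = (50 - 1*(-5))*(5 + 13) = (50 + 5)*18 = 55*18 = 990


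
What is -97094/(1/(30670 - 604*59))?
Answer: 482168804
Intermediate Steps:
-97094/(1/(30670 - 604*59)) = -97094/(1/(30670 - 35636)) = -97094/(1/(-4966)) = -97094/(-1/4966) = -97094*(-4966) = 482168804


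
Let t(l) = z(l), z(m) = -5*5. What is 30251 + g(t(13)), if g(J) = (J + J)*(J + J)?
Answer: 32751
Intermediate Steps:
z(m) = -25
t(l) = -25
g(J) = 4*J² (g(J) = (2*J)*(2*J) = 4*J²)
30251 + g(t(13)) = 30251 + 4*(-25)² = 30251 + 4*625 = 30251 + 2500 = 32751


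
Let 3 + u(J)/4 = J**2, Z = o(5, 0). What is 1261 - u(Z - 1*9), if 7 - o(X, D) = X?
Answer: 1077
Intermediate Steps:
o(X, D) = 7 - X
Z = 2 (Z = 7 - 1*5 = 7 - 5 = 2)
u(J) = -12 + 4*J**2
1261 - u(Z - 1*9) = 1261 - (-12 + 4*(2 - 1*9)**2) = 1261 - (-12 + 4*(2 - 9)**2) = 1261 - (-12 + 4*(-7)**2) = 1261 - (-12 + 4*49) = 1261 - (-12 + 196) = 1261 - 1*184 = 1261 - 184 = 1077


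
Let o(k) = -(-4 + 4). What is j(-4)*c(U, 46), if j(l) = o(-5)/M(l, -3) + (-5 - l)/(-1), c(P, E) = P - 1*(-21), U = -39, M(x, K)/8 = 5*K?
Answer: -18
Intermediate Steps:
M(x, K) = 40*K (M(x, K) = 8*(5*K) = 40*K)
o(k) = 0 (o(k) = -1*0 = 0)
c(P, E) = 21 + P (c(P, E) = P + 21 = 21 + P)
j(l) = 5 + l (j(l) = 0/((40*(-3))) + (-5 - l)/(-1) = 0/(-120) + (-5 - l)*(-1) = 0*(-1/120) + (5 + l) = 0 + (5 + l) = 5 + l)
j(-4)*c(U, 46) = (5 - 4)*(21 - 39) = 1*(-18) = -18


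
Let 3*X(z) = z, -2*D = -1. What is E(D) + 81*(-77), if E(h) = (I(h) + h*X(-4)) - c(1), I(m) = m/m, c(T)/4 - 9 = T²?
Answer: -18830/3 ≈ -6276.7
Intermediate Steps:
D = ½ (D = -½*(-1) = ½ ≈ 0.50000)
c(T) = 36 + 4*T²
I(m) = 1
X(z) = z/3
E(h) = -39 - 4*h/3 (E(h) = (1 + h*((⅓)*(-4))) - (36 + 4*1²) = (1 + h*(-4/3)) - (36 + 4*1) = (1 - 4*h/3) - (36 + 4) = (1 - 4*h/3) - 1*40 = (1 - 4*h/3) - 40 = -39 - 4*h/3)
E(D) + 81*(-77) = (-39 - 4/3*½) + 81*(-77) = (-39 - ⅔) - 6237 = -119/3 - 6237 = -18830/3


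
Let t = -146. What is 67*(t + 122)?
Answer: -1608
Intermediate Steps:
67*(t + 122) = 67*(-146 + 122) = 67*(-24) = -1608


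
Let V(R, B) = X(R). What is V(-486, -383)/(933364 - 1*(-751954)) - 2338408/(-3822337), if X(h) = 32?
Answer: 1970541704264/3220926674083 ≈ 0.61179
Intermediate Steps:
V(R, B) = 32
V(-486, -383)/(933364 - 1*(-751954)) - 2338408/(-3822337) = 32/(933364 - 1*(-751954)) - 2338408/(-3822337) = 32/(933364 + 751954) - 2338408*(-1/3822337) = 32/1685318 + 2338408/3822337 = 32*(1/1685318) + 2338408/3822337 = 16/842659 + 2338408/3822337 = 1970541704264/3220926674083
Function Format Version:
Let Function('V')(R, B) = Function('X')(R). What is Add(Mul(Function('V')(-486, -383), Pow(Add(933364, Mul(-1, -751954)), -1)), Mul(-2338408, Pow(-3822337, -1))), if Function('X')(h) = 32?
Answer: Rational(1970541704264, 3220926674083) ≈ 0.61179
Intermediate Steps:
Function('V')(R, B) = 32
Add(Mul(Function('V')(-486, -383), Pow(Add(933364, Mul(-1, -751954)), -1)), Mul(-2338408, Pow(-3822337, -1))) = Add(Mul(32, Pow(Add(933364, Mul(-1, -751954)), -1)), Mul(-2338408, Pow(-3822337, -1))) = Add(Mul(32, Pow(Add(933364, 751954), -1)), Mul(-2338408, Rational(-1, 3822337))) = Add(Mul(32, Pow(1685318, -1)), Rational(2338408, 3822337)) = Add(Mul(32, Rational(1, 1685318)), Rational(2338408, 3822337)) = Add(Rational(16, 842659), Rational(2338408, 3822337)) = Rational(1970541704264, 3220926674083)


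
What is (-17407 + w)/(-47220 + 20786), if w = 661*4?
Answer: 14763/26434 ≈ 0.55849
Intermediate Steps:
w = 2644
(-17407 + w)/(-47220 + 20786) = (-17407 + 2644)/(-47220 + 20786) = -14763/(-26434) = -14763*(-1/26434) = 14763/26434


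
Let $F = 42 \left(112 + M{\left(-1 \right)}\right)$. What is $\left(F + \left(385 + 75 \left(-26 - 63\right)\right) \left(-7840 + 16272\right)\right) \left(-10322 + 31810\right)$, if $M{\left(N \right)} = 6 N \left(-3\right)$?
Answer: $-1139547748160$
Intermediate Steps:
$M{\left(N \right)} = - 18 N$
$F = 5460$ ($F = 42 \left(112 - -18\right) = 42 \left(112 + 18\right) = 42 \cdot 130 = 5460$)
$\left(F + \left(385 + 75 \left(-26 - 63\right)\right) \left(-7840 + 16272\right)\right) \left(-10322 + 31810\right) = \left(5460 + \left(385 + 75 \left(-26 - 63\right)\right) \left(-7840 + 16272\right)\right) \left(-10322 + 31810\right) = \left(5460 + \left(385 + 75 \left(-89\right)\right) 8432\right) 21488 = \left(5460 + \left(385 - 6675\right) 8432\right) 21488 = \left(5460 - 53037280\right) 21488 = \left(-53031820\right) 21488 = -1139547748160$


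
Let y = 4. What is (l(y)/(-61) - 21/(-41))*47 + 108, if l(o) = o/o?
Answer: 328388/2501 ≈ 131.30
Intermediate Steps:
l(o) = 1
(l(y)/(-61) - 21/(-41))*47 + 108 = (1/(-61) - 21/(-41))*47 + 108 = (1*(-1/61) - 21*(-1/41))*47 + 108 = (-1/61 + 21/41)*47 + 108 = (1240/2501)*47 + 108 = 58280/2501 + 108 = 328388/2501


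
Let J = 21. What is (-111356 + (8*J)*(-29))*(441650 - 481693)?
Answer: 4654117804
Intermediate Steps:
(-111356 + (8*J)*(-29))*(441650 - 481693) = (-111356 + (8*21)*(-29))*(441650 - 481693) = (-111356 + 168*(-29))*(-40043) = (-111356 - 4872)*(-40043) = -116228*(-40043) = 4654117804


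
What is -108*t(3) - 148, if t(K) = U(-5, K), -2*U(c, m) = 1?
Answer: -94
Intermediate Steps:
U(c, m) = -½ (U(c, m) = -½*1 = -½)
t(K) = -½
-108*t(3) - 148 = -108*(-½) - 148 = 54 - 148 = -94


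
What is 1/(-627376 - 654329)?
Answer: -1/1281705 ≈ -7.8021e-7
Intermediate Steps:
1/(-627376 - 654329) = 1/(-1281705) = -1/1281705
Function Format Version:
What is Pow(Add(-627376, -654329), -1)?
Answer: Rational(-1, 1281705) ≈ -7.8021e-7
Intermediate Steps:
Pow(Add(-627376, -654329), -1) = Pow(-1281705, -1) = Rational(-1, 1281705)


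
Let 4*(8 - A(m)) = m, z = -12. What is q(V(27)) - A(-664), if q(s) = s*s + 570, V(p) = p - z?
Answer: 1917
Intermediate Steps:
A(m) = 8 - m/4
V(p) = 12 + p (V(p) = p - 1*(-12) = p + 12 = 12 + p)
q(s) = 570 + s**2 (q(s) = s**2 + 570 = 570 + s**2)
q(V(27)) - A(-664) = (570 + (12 + 27)**2) - (8 - 1/4*(-664)) = (570 + 39**2) - (8 + 166) = (570 + 1521) - 1*174 = 2091 - 174 = 1917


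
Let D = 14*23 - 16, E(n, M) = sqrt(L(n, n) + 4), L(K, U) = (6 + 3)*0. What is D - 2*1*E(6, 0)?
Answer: 302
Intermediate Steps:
L(K, U) = 0 (L(K, U) = 9*0 = 0)
E(n, M) = 2 (E(n, M) = sqrt(0 + 4) = sqrt(4) = 2)
D = 306 (D = 322 - 16 = 306)
D - 2*1*E(6, 0) = 306 - 2*1*2 = 306 - 2*2 = 306 - 1*4 = 306 - 4 = 302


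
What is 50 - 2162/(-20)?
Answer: 1581/10 ≈ 158.10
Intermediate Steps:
50 - 2162/(-20) = 50 - 2162*(-1)/20 = 50 - 46*(-47/20) = 50 + 1081/10 = 1581/10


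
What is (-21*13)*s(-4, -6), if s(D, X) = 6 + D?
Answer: -546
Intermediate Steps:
(-21*13)*s(-4, -6) = (-21*13)*(6 - 4) = -273*2 = -546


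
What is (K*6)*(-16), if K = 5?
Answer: -480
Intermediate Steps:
(K*6)*(-16) = (5*6)*(-16) = 30*(-16) = -480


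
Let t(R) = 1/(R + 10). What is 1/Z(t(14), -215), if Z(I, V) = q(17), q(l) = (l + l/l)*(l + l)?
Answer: 1/612 ≈ 0.0016340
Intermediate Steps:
t(R) = 1/(10 + R)
q(l) = 2*l*(1 + l) (q(l) = (l + 1)*(2*l) = (1 + l)*(2*l) = 2*l*(1 + l))
Z(I, V) = 612 (Z(I, V) = 2*17*(1 + 17) = 2*17*18 = 612)
1/Z(t(14), -215) = 1/612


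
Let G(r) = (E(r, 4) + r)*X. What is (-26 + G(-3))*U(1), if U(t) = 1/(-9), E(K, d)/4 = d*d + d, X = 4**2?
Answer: -134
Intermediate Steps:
X = 16
E(K, d) = 4*d + 4*d**2 (E(K, d) = 4*(d*d + d) = 4*(d**2 + d) = 4*(d + d**2) = 4*d + 4*d**2)
U(t) = -1/9
G(r) = 1280 + 16*r (G(r) = (4*4*(1 + 4) + r)*16 = (4*4*5 + r)*16 = (80 + r)*16 = 1280 + 16*r)
(-26 + G(-3))*U(1) = (-26 + (1280 + 16*(-3)))*(-1/9) = (-26 + (1280 - 48))*(-1/9) = (-26 + 1232)*(-1/9) = 1206*(-1/9) = -134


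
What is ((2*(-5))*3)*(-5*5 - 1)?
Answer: 780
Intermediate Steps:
((2*(-5))*3)*(-5*5 - 1) = (-10*3)*(-25 - 1) = -30*(-26) = 780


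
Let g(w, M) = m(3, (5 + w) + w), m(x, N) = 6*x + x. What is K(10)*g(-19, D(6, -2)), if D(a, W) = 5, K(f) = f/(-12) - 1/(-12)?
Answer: -63/4 ≈ -15.750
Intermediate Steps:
K(f) = 1/12 - f/12 (K(f) = f*(-1/12) - 1*(-1/12) = -f/12 + 1/12 = 1/12 - f/12)
m(x, N) = 7*x
g(w, M) = 21 (g(w, M) = 7*3 = 21)
K(10)*g(-19, D(6, -2)) = (1/12 - 1/12*10)*21 = (1/12 - ⅚)*21 = -¾*21 = -63/4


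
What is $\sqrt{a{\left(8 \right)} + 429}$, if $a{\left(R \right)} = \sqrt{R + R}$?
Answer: $\sqrt{433} \approx 20.809$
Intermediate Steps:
$a{\left(R \right)} = \sqrt{2} \sqrt{R}$ ($a{\left(R \right)} = \sqrt{2 R} = \sqrt{2} \sqrt{R}$)
$\sqrt{a{\left(8 \right)} + 429} = \sqrt{\sqrt{2} \sqrt{8} + 429} = \sqrt{\sqrt{2} \cdot 2 \sqrt{2} + 429} = \sqrt{4 + 429} = \sqrt{433}$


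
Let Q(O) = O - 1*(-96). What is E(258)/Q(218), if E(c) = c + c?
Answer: 258/157 ≈ 1.6433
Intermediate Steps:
Q(O) = 96 + O (Q(O) = O + 96 = 96 + O)
E(c) = 2*c
E(258)/Q(218) = (2*258)/(96 + 218) = 516/314 = 516*(1/314) = 258/157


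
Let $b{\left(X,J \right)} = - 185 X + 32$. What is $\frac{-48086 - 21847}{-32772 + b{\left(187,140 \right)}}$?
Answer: $\frac{23311}{22445} \approx 1.0386$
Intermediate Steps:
$b{\left(X,J \right)} = 32 - 185 X$
$\frac{-48086 - 21847}{-32772 + b{\left(187,140 \right)}} = \frac{-48086 - 21847}{-32772 + \left(32 - 34595\right)} = - \frac{69933}{-32772 + \left(32 - 34595\right)} = - \frac{69933}{-32772 - 34563} = - \frac{69933}{-67335} = \left(-69933\right) \left(- \frac{1}{67335}\right) = \frac{23311}{22445}$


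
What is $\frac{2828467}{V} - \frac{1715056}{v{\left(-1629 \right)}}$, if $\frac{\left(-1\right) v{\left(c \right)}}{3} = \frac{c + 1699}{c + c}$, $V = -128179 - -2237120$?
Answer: $- \frac{280572113032369}{10544705} \approx -2.6608 \cdot 10^{7}$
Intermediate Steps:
$V = 2108941$ ($V = -128179 + 2237120 = 2108941$)
$v{\left(c \right)} = - \frac{3 \left(1699 + c\right)}{2 c}$ ($v{\left(c \right)} = - 3 \frac{c + 1699}{c + c} = - 3 \frac{1699 + c}{2 c} = - \frac{3 \left(1699 + c\right)}{2 c}$)
$\frac{2828467}{V} - \frac{1715056}{v{\left(-1629 \right)}} = \frac{2828467}{2108941} - \frac{1715056}{\frac{3}{2} \frac{1}{-1629} \left(-1699 - -1629\right)} = 2828467 \cdot \frac{1}{2108941} - \frac{1715056}{\frac{3}{2} \left(- \frac{1}{1629}\right) \left(-1699 + 1629\right)} = \frac{2828467}{2108941} - \frac{1715056}{\frac{3}{2} \left(- \frac{1}{1629}\right) \left(-70\right)} = \frac{2828467}{2108941} - \frac{1715056}{\frac{35}{543}} = \frac{2828467}{2108941} - \frac{133039344}{5} = - \frac{280572113032369}{10544705}$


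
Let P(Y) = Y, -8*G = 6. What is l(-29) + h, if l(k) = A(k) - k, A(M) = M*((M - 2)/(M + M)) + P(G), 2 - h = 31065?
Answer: -124201/4 ≈ -31050.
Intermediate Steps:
G = -¾ (G = -⅛*6 = -¾ ≈ -0.75000)
h = -31063 (h = 2 - 1*31065 = 2 - 31065 = -31063)
A(M) = -7/4 + M/2 (A(M) = M*((M - 2)/(M + M)) - ¾ = M*((-2 + M)/((2*M))) - ¾ = M*((-2 + M)*(1/(2*M))) - ¾ = M*((-2 + M)/(2*M)) - ¾ = (-1 + M/2) - ¾ = -7/4 + M/2)
l(k) = -7/4 - k/2 (l(k) = (-7/4 + k/2) - k = -7/4 - k/2)
l(-29) + h = (-7/4 - ½*(-29)) - 31063 = (-7/4 + 29/2) - 31063 = 51/4 - 31063 = -124201/4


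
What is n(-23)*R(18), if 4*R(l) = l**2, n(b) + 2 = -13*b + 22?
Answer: 25839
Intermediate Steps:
n(b) = 20 - 13*b (n(b) = -2 + (-13*b + 22) = -2 + (22 - 13*b) = 20 - 13*b)
R(l) = l**2/4
n(-23)*R(18) = (20 - 13*(-23))*((1/4)*18**2) = (20 + 299)*((1/4)*324) = 319*81 = 25839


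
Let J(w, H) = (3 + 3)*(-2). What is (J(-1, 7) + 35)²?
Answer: 529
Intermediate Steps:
J(w, H) = -12 (J(w, H) = 6*(-2) = -12)
(J(-1, 7) + 35)² = (-12 + 35)² = 23² = 529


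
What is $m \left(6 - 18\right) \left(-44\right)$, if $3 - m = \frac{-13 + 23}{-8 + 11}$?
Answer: $-176$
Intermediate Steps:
$m = - \frac{1}{3}$ ($m = 3 - \frac{-13 + 23}{-8 + 11} = 3 - \frac{10}{3} = - \frac{1}{3} \approx -0.33333$)
$m \left(6 - 18\right) \left(-44\right) = - \frac{6 - 18}{3} \left(-44\right) = \left(- \frac{1}{3}\right) \left(-12\right) \left(-44\right) = 4 \left(-44\right) = -176$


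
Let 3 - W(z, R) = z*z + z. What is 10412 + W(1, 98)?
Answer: 10413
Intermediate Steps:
W(z, R) = 3 - z - z**2 (W(z, R) = 3 - (z*z + z) = 3 - (z**2 + z) = 3 - (z + z**2) = 3 + (-z - z**2) = 3 - z - z**2)
10412 + W(1, 98) = 10412 + (3 - 1*1 - 1*1**2) = 10412 + (3 - 1 - 1*1) = 10412 + (3 - 1 - 1) = 10412 + 1 = 10413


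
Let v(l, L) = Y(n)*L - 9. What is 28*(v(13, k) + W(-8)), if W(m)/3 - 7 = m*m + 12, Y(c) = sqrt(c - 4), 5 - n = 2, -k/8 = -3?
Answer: 6720 + 672*I ≈ 6720.0 + 672.0*I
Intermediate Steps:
k = 24 (k = -8*(-3) = 24)
n = 3 (n = 5 - 1*2 = 5 - 2 = 3)
Y(c) = sqrt(-4 + c)
v(l, L) = -9 + I*L (v(l, L) = sqrt(-4 + 3)*L - 9 = sqrt(-1)*L - 9 = I*L - 9 = -9 + I*L)
W(m) = 57 + 3*m**2 (W(m) = 21 + 3*(m*m + 12) = 21 + 3*(m**2 + 12) = 21 + 3*(12 + m**2) = 21 + (36 + 3*m**2) = 57 + 3*m**2)
28*(v(13, k) + W(-8)) = 28*((-9 + I*24) + (57 + 3*(-8)**2)) = 28*((-9 + 24*I) + (57 + 3*64)) = 28*((-9 + 24*I) + (57 + 192)) = 28*((-9 + 24*I) + 249) = 28*(240 + 24*I) = 6720 + 672*I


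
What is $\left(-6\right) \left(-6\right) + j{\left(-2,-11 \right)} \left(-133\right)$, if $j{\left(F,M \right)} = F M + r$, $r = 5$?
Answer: $-3555$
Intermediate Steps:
$j{\left(F,M \right)} = 5 + F M$ ($j{\left(F,M \right)} = F M + 5 = 5 + F M$)
$\left(-6\right) \left(-6\right) + j{\left(-2,-11 \right)} \left(-133\right) = \left(-6\right) \left(-6\right) + \left(5 - -22\right) \left(-133\right) = 36 + \left(5 + 22\right) \left(-133\right) = 36 + 27 \left(-133\right) = 36 - 3591 = -3555$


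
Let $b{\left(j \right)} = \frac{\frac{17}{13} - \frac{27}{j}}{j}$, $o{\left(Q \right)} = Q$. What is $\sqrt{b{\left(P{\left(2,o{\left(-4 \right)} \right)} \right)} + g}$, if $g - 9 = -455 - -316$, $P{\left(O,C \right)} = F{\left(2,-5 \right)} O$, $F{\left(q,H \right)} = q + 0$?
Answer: $\frac{i \sqrt{355199}}{52} \approx 11.461 i$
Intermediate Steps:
$F{\left(q,H \right)} = q$
$P{\left(O,C \right)} = 2 O$
$b{\left(j \right)} = \frac{\frac{17}{13} - \frac{27}{j}}{j}$ ($b{\left(j \right)} = \frac{17 \cdot \frac{1}{13} - \frac{27}{j}}{j} = \frac{\frac{17}{13} - \frac{27}{j}}{j}$)
$g = -130$ ($g = 9 - 139 = -130$)
$\sqrt{b{\left(P{\left(2,o{\left(-4 \right)} \right)} \right)} + g} = \sqrt{\frac{-351 + 17 \cdot 2 \cdot 2}{13 \cdot 16} - 130} = \sqrt{\frac{-351 + 17 \cdot 4}{13 \cdot 16} - 130} = \sqrt{\frac{1}{13} \cdot \frac{1}{16} \left(-351 + 68\right) - 130} = \sqrt{\frac{1}{13} \cdot \frac{1}{16} \left(-283\right) - 130} = \sqrt{- \frac{283}{208} - 130} = \sqrt{- \frac{27323}{208}} = \frac{i \sqrt{355199}}{52}$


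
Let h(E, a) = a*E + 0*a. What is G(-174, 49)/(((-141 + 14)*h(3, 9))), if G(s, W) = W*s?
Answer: 2842/1143 ≈ 2.4864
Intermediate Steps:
h(E, a) = E*a (h(E, a) = E*a + 0 = E*a)
G(-174, 49)/(((-141 + 14)*h(3, 9))) = (49*(-174))/(((-141 + 14)*(3*9))) = -8526/((-127*27)) = -8526/(-3429) = -8526*(-1/3429) = 2842/1143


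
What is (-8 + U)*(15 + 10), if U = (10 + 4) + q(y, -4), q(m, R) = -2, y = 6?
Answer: 100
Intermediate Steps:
U = 12 (U = (10 + 4) - 2 = 14 - 2 = 12)
(-8 + U)*(15 + 10) = (-8 + 12)*(15 + 10) = 4*25 = 100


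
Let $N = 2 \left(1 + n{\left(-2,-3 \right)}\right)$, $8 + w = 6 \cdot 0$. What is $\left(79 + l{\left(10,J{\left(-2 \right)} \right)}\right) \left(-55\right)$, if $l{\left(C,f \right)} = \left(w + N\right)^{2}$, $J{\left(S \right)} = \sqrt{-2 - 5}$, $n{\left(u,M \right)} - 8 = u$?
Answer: $-6325$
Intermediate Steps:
$n{\left(u,M \right)} = 8 + u$
$J{\left(S \right)} = i \sqrt{7}$ ($J{\left(S \right)} = \sqrt{-7} = i \sqrt{7}$)
$w = -8$ ($w = -8 + 6 \cdot 0 = -8 + 0 = -8$)
$N = 14$ ($N = 2 \left(1 + \left(8 - 2\right)\right) = 2 \left(1 + 6\right) = 2 \cdot 7 = 14$)
$l{\left(C,f \right)} = 36$ ($l{\left(C,f \right)} = \left(-8 + 14\right)^{2} = 6^{2} = 36$)
$\left(79 + l{\left(10,J{\left(-2 \right)} \right)}\right) \left(-55\right) = \left(79 + 36\right) \left(-55\right) = 115 \left(-55\right) = -6325$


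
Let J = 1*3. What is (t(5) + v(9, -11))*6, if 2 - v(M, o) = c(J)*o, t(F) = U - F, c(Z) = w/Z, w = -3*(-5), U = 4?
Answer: 336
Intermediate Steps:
w = 15
J = 3
c(Z) = 15/Z
t(F) = 4 - F
v(M, o) = 2 - 5*o (v(M, o) = 2 - 15/3*o = 2 - 15*(⅓)*o = 2 - 5*o)
(t(5) + v(9, -11))*6 = ((4 - 1*5) + (2 - 5*(-11)))*6 = ((4 - 5) + (2 + 55))*6 = (-1 + 57)*6 = 56*6 = 336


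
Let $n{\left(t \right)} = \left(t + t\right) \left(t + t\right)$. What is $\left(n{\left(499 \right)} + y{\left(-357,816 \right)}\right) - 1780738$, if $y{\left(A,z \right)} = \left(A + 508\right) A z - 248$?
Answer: $-44773094$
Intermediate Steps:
$y{\left(A,z \right)} = -248 + A z \left(508 + A\right)$ ($y{\left(A,z \right)} = \left(508 + A\right) A z - 248 = A \left(508 + A\right) z - 248 = A z \left(508 + A\right) - 248 = -248 + A z \left(508 + A\right)$)
$n{\left(t \right)} = 4 t^{2}$ ($n{\left(t \right)} = 2 t 2 t = 4 t^{2}$)
$\left(n{\left(499 \right)} + y{\left(-357,816 \right)}\right) - 1780738 = \left(4 \cdot 499^{2} + \left(-248 + 816 \left(-357\right)^{2} + 508 \left(-357\right) 816\right)\right) - 1780738 = \left(4 \cdot 249001 - 43988360\right) - 1780738 = \left(996004 - 43988360\right) - 1780738 = -42992356 - 1780738 = -44773094$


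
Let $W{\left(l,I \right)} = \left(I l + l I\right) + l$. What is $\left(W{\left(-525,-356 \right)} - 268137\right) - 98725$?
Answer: $6413$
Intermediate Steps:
$W{\left(l,I \right)} = l + 2 I l$ ($W{\left(l,I \right)} = \left(I l + I l\right) + l = 2 I l + l = l + 2 I l$)
$\left(W{\left(-525,-356 \right)} - 268137\right) - 98725 = \left(- 525 \left(1 + 2 \left(-356\right)\right) - 268137\right) - 98725 = \left(- 525 \left(1 - 712\right) - 268137\right) - 98725 = \left(\left(-525\right) \left(-711\right) - 268137\right) - 98725 = \left(373275 - 268137\right) - 98725 = 105138 - 98725 = 6413$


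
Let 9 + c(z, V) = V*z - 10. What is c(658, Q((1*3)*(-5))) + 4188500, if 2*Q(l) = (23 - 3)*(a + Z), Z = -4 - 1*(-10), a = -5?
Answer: 4195061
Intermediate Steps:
Z = 6 (Z = -4 + 10 = 6)
Q(l) = 10 (Q(l) = ((23 - 3)*(-5 + 6))/2 = (20*1)/2 = (½)*20 = 10)
c(z, V) = -19 + V*z (c(z, V) = -9 + (V*z - 10) = -9 + (-10 + V*z) = -19 + V*z)
c(658, Q((1*3)*(-5))) + 4188500 = (-19 + 10*658) + 4188500 = (-19 + 6580) + 4188500 = 6561 + 4188500 = 4195061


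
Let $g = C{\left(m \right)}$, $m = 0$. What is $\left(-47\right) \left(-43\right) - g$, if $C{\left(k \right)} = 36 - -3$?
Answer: $1982$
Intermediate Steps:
$C{\left(k \right)} = 39$ ($C{\left(k \right)} = 36 + 3 = 39$)
$g = 39$
$\left(-47\right) \left(-43\right) - g = \left(-47\right) \left(-43\right) - 39 = 2021 - 39 = 1982$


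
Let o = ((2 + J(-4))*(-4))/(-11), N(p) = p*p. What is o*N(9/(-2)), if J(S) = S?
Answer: -162/11 ≈ -14.727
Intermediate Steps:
N(p) = p**2
o = -8/11 (o = ((2 - 4)*(-4))/(-11) = -2*(-4)*(-1/11) = 8*(-1/11) = -8/11 ≈ -0.72727)
o*N(9/(-2)) = -8*(9/(-2))**2/11 = -8*(9*(-1/2))**2/11 = -8*(-9/2)**2/11 = -8/11*81/4 = -162/11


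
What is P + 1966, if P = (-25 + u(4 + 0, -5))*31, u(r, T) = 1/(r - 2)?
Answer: 2413/2 ≈ 1206.5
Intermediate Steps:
u(r, T) = 1/(-2 + r)
P = -1519/2 (P = (-25 + 1/(-2 + (4 + 0)))*31 = (-25 + 1/(-2 + 4))*31 = (-25 + 1/2)*31 = (-25 + ½)*31 = -49/2*31 = -1519/2 ≈ -759.50)
P + 1966 = -1519/2 + 1966 = 2413/2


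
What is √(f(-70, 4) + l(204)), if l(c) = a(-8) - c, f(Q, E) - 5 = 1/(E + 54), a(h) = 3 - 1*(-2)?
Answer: I*√652558/58 ≈ 13.928*I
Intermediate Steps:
a(h) = 5 (a(h) = 3 + 2 = 5)
f(Q, E) = 5 + 1/(54 + E) (f(Q, E) = 5 + 1/(E + 54) = 5 + 1/(54 + E))
l(c) = 5 - c
√(f(-70, 4) + l(204)) = √((271 + 5*4)/(54 + 4) + (5 - 1*204)) = √((271 + 20)/58 + (5 - 204)) = √((1/58)*291 - 199) = √(291/58 - 199) = √(-11251/58) = I*√652558/58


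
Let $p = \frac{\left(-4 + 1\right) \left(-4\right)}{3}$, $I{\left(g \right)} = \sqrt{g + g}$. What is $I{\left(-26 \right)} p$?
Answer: $8 i \sqrt{13} \approx 28.844 i$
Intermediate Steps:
$I{\left(g \right)} = \sqrt{2} \sqrt{g}$ ($I{\left(g \right)} = \sqrt{2 g} = \sqrt{2} \sqrt{g}$)
$p = 4$ ($p = \left(-3\right) \left(-4\right) \frac{1}{3} = 12 \cdot \frac{1}{3} = 4$)
$I{\left(-26 \right)} p = \sqrt{2} \sqrt{-26} \cdot 4 = \sqrt{2} i \sqrt{26} \cdot 4 = 2 i \sqrt{13} \cdot 4 = 8 i \sqrt{13}$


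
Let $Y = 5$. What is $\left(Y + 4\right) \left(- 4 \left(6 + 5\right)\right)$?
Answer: $-396$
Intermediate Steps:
$\left(Y + 4\right) \left(- 4 \left(6 + 5\right)\right) = \left(5 + 4\right) \left(- 4 \left(6 + 5\right)\right) = 9 \left(\left(-4\right) 11\right) = 9 \left(-44\right) = -396$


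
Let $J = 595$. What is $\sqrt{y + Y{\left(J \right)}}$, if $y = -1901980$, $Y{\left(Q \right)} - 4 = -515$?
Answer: $i \sqrt{1902491} \approx 1379.3 i$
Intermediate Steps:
$Y{\left(Q \right)} = -511$ ($Y{\left(Q \right)} = 4 - 515 = -511$)
$\sqrt{y + Y{\left(J \right)}} = \sqrt{-1901980 - 511} = \sqrt{-1902491} = i \sqrt{1902491}$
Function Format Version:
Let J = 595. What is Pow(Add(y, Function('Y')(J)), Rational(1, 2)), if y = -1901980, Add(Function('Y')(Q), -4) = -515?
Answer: Mul(I, Pow(1902491, Rational(1, 2))) ≈ Mul(1379.3, I)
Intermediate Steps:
Function('Y')(Q) = -511 (Function('Y')(Q) = Add(4, -515) = -511)
Pow(Add(y, Function('Y')(J)), Rational(1, 2)) = Pow(Add(-1901980, -511), Rational(1, 2)) = Pow(-1902491, Rational(1, 2)) = Mul(I, Pow(1902491, Rational(1, 2)))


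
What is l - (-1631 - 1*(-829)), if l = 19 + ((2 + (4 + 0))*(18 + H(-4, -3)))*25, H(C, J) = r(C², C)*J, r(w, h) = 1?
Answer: 3071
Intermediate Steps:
H(C, J) = J (H(C, J) = 1*J = J)
l = 2269 (l = 19 + ((2 + (4 + 0))*(18 - 3))*25 = 19 + ((2 + 4)*15)*25 = 19 + (6*15)*25 = 19 + 90*25 = 19 + 2250 = 2269)
l - (-1631 - 1*(-829)) = 2269 - (-1631 - 1*(-829)) = 2269 - (-1631 + 829) = 2269 - 1*(-802) = 2269 + 802 = 3071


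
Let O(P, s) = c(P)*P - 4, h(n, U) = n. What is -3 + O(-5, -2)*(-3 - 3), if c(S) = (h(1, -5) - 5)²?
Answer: 501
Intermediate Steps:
c(S) = 16 (c(S) = (1 - 5)² = (-4)² = 16)
O(P, s) = -4 + 16*P (O(P, s) = 16*P - 4 = -4 + 16*P)
-3 + O(-5, -2)*(-3 - 3) = -3 + (-4 + 16*(-5))*(-3 - 3) = -3 + (-4 - 80)*(-6) = -3 - 84*(-6) = -3 + 504 = 501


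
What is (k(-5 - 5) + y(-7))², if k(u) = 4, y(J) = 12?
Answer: 256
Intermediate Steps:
(k(-5 - 5) + y(-7))² = (4 + 12)² = 16² = 256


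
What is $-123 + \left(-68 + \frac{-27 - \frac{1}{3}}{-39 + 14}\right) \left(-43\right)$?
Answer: $\frac{206549}{75} \approx 2754.0$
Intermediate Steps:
$-123 + \left(-68 + \frac{-27 - \frac{1}{3}}{-39 + 14}\right) \left(-43\right) = -123 + \left(-68 + \frac{-27 - \frac{1}{3}}{-25}\right) \left(-43\right) = -123 + \left(-68 + \left(-27 - \frac{1}{3}\right) \left(- \frac{1}{25}\right)\right) \left(-43\right) = -123 + \left(-68 - - \frac{82}{75}\right) \left(-43\right) = -123 + \left(-68 + \frac{82}{75}\right) \left(-43\right) = -123 - - \frac{215774}{75} = -123 + \frac{215774}{75} = \frac{206549}{75}$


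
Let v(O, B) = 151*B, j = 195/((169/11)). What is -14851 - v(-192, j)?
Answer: -217978/13 ≈ -16768.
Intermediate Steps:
j = 165/13 (j = 195/((169*(1/11))) = 195/(169/11) = 195*(11/169) = 165/13 ≈ 12.692)
-14851 - v(-192, j) = -14851 - 151*165/13 = -14851 - 1*24915/13 = -14851 - 24915/13 = -217978/13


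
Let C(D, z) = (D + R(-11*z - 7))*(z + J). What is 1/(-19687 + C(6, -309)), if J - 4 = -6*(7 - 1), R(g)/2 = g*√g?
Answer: 21733/18152492615920423 - 18506752*√53/18152492615920423 ≈ -7.4210e-9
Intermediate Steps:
R(g) = 2*g^(3/2) (R(g) = 2*(g*√g) = 2*g^(3/2))
J = -32 (J = 4 - 6*(7 - 1) = 4 - 6*6 = 4 - 36 = -32)
C(D, z) = (-32 + z)*(D + 2*(-7 - 11*z)^(3/2)) (C(D, z) = (D + 2*(-11*z - 7)^(3/2))*(z - 32) = (D + 2*(-7 - 11*z)^(3/2))*(-32 + z) = (-32 + z)*(D + 2*(-7 - 11*z)^(3/2)))
1/(-19687 + C(6, -309)) = 1/(-19687 + (-64*(-7 - 11*(-309))^(3/2) - 32*6 + 6*(-309) + 2*(-309)*(-7 - 11*(-309))^(3/2))) = 1/(-19687 + (-64*(-7 + 3399)^(3/2) - 192 - 1854 + 2*(-309)*(-7 + 3399)^(3/2))) = 1/(-19687 + (-1736704*√53 - 192 - 1854 + 2*(-309)*3392^(3/2))) = 1/(-19687 + (-1736704*√53 - 192 - 1854 + 2*(-309)*(27136*√53))) = 1/(-19687 + (-1736704*√53 - 192 - 1854 - 16770048*√53)) = 1/(-19687 + (-2046 - 18506752*√53)) = 1/(-21733 - 18506752*√53)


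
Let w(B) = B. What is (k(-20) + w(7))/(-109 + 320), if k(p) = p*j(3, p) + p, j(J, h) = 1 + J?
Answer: -93/211 ≈ -0.44076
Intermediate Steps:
k(p) = 5*p (k(p) = p*(1 + 3) + p = p*4 + p = 4*p + p = 5*p)
(k(-20) + w(7))/(-109 + 320) = (5*(-20) + 7)/(-109 + 320) = (-100 + 7)/211 = -93*1/211 = -93/211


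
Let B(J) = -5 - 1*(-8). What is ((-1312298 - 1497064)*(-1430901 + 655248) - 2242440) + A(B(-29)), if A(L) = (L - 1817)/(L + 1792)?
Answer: 3911462638596256/1795 ≈ 2.1791e+12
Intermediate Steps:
B(J) = 3 (B(J) = -5 + 8 = 3)
A(L) = (-1817 + L)/(1792 + L)
((-1312298 - 1497064)*(-1430901 + 655248) - 2242440) + A(B(-29)) = ((-1312298 - 1497064)*(-1430901 + 655248) - 2242440) + (-1817 + 3)/(1792 + 3) = (-2809362*(-775653) - 2242440) - 1814/1795 = (2179090063386 - 2242440) + (1/1795)*(-1814) = 2179087820946 - 1814/1795 = 3911462638596256/1795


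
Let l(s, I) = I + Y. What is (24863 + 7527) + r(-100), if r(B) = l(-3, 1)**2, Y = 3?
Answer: 32406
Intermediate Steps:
l(s, I) = 3 + I (l(s, I) = I + 3 = 3 + I)
r(B) = 16 (r(B) = (3 + 1)**2 = 4**2 = 16)
(24863 + 7527) + r(-100) = (24863 + 7527) + 16 = 32390 + 16 = 32406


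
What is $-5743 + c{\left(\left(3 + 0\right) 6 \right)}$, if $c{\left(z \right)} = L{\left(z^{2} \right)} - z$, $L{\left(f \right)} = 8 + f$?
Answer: $-5429$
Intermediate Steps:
$c{\left(z \right)} = 8 + z^{2} - z$ ($c{\left(z \right)} = \left(8 + z^{2}\right) - z = 8 + z^{2} - z$)
$-5743 + c{\left(\left(3 + 0\right) 6 \right)} = -5743 + \left(8 + \left(\left(3 + 0\right) 6\right)^{2} - \left(3 + 0\right) 6\right) = -5743 + \left(8 + \left(3 \cdot 6\right)^{2} - 3 \cdot 6\right) = -5743 + \left(8 + 18^{2} - 18\right) = -5743 + \left(8 + 324 - 18\right) = -5743 + 314 = -5429$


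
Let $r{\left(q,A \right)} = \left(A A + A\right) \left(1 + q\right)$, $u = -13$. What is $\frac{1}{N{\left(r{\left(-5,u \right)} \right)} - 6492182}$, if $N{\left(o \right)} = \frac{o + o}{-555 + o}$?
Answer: $- \frac{393}{2551427110} \approx -1.5403 \cdot 10^{-7}$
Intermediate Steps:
$r{\left(q,A \right)} = \left(1 + q\right) \left(A + A^{2}\right)$ ($r{\left(q,A \right)} = \left(A^{2} + A\right) \left(1 + q\right) = \left(A + A^{2}\right) \left(1 + q\right) = \left(1 + q\right) \left(A + A^{2}\right)$)
$N{\left(o \right)} = \frac{2 o}{-555 + o}$
$\frac{1}{N{\left(r{\left(-5,u \right)} \right)} - 6492182} = \frac{1}{\frac{2 \left(- 13 \left(1 - 13 - 5 - -65\right)\right)}{-555 - 13 \left(1 - 13 - 5 - -65\right)} - 6492182} = \frac{1}{\frac{2 \left(- 13 \left(1 - 13 - 5 + 65\right)\right)}{-555 - 13 \left(1 - 13 - 5 + 65\right)} - 6492182} = \frac{1}{\frac{2 \left(\left(-13\right) 48\right)}{-555 - 624} - 6492182} = \frac{1}{2 \left(-624\right) \frac{1}{-555 - 624} - 6492182} = \frac{1}{2 \left(-624\right) \frac{1}{-1179} - 6492182} = \frac{1}{2 \left(-624\right) \left(- \frac{1}{1179}\right) - 6492182} = \frac{1}{\frac{416}{393} - 6492182} = \frac{1}{- \frac{2551427110}{393}} = - \frac{393}{2551427110}$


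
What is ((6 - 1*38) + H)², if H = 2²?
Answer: 784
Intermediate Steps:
H = 4
((6 - 1*38) + H)² = ((6 - 1*38) + 4)² = ((6 - 38) + 4)² = (-32 + 4)² = (-28)² = 784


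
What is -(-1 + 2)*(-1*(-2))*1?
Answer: -2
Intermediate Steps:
-(-1 + 2)*(-1*(-2))*1 = -2*1 = -2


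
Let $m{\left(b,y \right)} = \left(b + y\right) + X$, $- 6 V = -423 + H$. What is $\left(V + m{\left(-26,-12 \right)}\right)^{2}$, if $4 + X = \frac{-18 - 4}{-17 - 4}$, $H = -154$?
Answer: $\frac{597529}{196} \approx 3048.6$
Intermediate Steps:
$V = \frac{577}{6}$ ($V = - \frac{-423 - 154}{6} = \left(- \frac{1}{6}\right) \left(-577\right) = \frac{577}{6} \approx 96.167$)
$X = - \frac{62}{21}$ ($X = -4 + \frac{-18 - 4}{-17 - 4} = -4 - \frac{22}{-21} = -4 - - \frac{22}{21} = -4 + \frac{22}{21} = - \frac{62}{21} \approx -2.9524$)
$m{\left(b,y \right)} = - \frac{62}{21} + b + y$ ($m{\left(b,y \right)} = \left(b + y\right) - \frac{62}{21} = - \frac{62}{21} + b + y$)
$\left(V + m{\left(-26,-12 \right)}\right)^{2} = \left(\frac{577}{6} - \frac{860}{21}\right)^{2} = \left(\frac{773}{14}\right)^{2} = \frac{597529}{196}$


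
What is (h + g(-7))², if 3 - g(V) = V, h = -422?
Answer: 169744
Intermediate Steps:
g(V) = 3 - V
(h + g(-7))² = (-422 + (3 - 1*(-7)))² = (-422 + (3 + 7))² = (-422 + 10)² = (-412)² = 169744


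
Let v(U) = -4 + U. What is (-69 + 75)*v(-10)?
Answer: -84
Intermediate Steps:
(-69 + 75)*v(-10) = (-69 + 75)*(-4 - 10) = 6*(-14) = -84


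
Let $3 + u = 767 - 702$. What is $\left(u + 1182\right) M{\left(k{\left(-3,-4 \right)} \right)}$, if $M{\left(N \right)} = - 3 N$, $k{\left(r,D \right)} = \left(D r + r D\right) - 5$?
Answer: $-70908$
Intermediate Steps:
$u = 62$ ($u = -3 + \left(767 - 702\right) = -3 + 65 = 62$)
$k{\left(r,D \right)} = -5 + 2 D r$ ($k{\left(r,D \right)} = \left(D r + D r\right) - 5 = 2 D r - 5 = -5 + 2 D r$)
$\left(u + 1182\right) M{\left(k{\left(-3,-4 \right)} \right)} = \left(62 + 1182\right) \left(- 3 \left(-5 + 2 \left(-4\right) \left(-3\right)\right)\right) = 1244 \left(- 3 \left(-5 + 24\right)\right) = 1244 \left(\left(-3\right) 19\right) = 1244 \left(-57\right) = -70908$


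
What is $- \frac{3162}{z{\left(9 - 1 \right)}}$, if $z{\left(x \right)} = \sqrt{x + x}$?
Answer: $- \frac{1581}{2} \approx -790.5$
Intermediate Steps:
$z{\left(x \right)} = \sqrt{2} \sqrt{x}$ ($z{\left(x \right)} = \sqrt{2 x} = \sqrt{2} \sqrt{x}$)
$- \frac{3162}{z{\left(9 - 1 \right)}} = - \frac{3162}{\sqrt{2} \sqrt{9 - 1}} = - \frac{3162}{\sqrt{2} \sqrt{8}} = - \frac{3162}{\sqrt{2} \cdot 2 \sqrt{2}} = - \frac{3162}{4} = \left(-3162\right) \frac{1}{4} = - \frac{1581}{2}$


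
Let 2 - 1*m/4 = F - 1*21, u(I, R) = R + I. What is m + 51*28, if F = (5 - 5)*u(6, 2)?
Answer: 1520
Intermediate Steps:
u(I, R) = I + R
F = 0 (F = (5 - 5)*(6 + 2) = 0*8 = 0)
m = 92 (m = 8 - 4*(0 - 1*21) = 8 - 4*(0 - 21) = 8 - 4*(-21) = 8 + 84 = 92)
m + 51*28 = 92 + 51*28 = 92 + 1428 = 1520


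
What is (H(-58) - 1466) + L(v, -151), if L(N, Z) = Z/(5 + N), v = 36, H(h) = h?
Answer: -62635/41 ≈ -1527.7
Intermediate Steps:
L(N, Z) = Z/(5 + N)
(H(-58) - 1466) + L(v, -151) = (-58 - 1466) - 151/(5 + 36) = -1524 - 151/41 = -62635/41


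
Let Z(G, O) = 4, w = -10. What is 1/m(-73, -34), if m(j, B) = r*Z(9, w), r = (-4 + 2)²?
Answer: 1/16 ≈ 0.062500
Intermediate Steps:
r = 4 (r = (-2)² = 4)
m(j, B) = 16 (m(j, B) = 4*4 = 16)
1/m(-73, -34) = 1/16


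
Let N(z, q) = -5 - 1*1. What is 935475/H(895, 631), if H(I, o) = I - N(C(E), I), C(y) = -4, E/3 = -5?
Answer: 935475/901 ≈ 1038.3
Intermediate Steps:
E = -15 (E = 3*(-5) = -15)
N(z, q) = -6 (N(z, q) = -5 - 1 = -6)
H(I, o) = 6 + I (H(I, o) = I - 1*(-6) = I + 6 = 6 + I)
935475/H(895, 631) = 935475/(6 + 895) = 935475/901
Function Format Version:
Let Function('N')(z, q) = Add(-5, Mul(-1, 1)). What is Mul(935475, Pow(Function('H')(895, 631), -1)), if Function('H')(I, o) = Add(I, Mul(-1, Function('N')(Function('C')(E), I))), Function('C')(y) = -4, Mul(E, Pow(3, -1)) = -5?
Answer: Rational(935475, 901) ≈ 1038.3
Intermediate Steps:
E = -15 (E = Mul(3, -5) = -15)
Function('N')(z, q) = -6 (Function('N')(z, q) = Add(-5, -1) = -6)
Function('H')(I, o) = Add(6, I) (Function('H')(I, o) = Add(I, Mul(-1, -6)) = Add(I, 6) = Add(6, I))
Mul(935475, Pow(Function('H')(895, 631), -1)) = Mul(935475, Pow(Add(6, 895), -1)) = Mul(935475, Pow(901, -1)) = Mul(935475, Rational(1, 901)) = Rational(935475, 901)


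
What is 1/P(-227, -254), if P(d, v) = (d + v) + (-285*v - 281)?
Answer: 1/71628 ≈ 1.3961e-5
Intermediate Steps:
P(d, v) = -281 + d - 284*v (P(d, v) = (d + v) + (-281 - 285*v) = -281 + d - 284*v)
1/P(-227, -254) = 1/(-281 - 227 - 284*(-254)) = 1/(-281 - 227 + 72136) = 1/71628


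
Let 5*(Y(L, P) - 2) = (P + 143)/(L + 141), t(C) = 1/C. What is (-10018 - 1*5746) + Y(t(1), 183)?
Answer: -5595347/355 ≈ -15762.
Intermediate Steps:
Y(L, P) = 2 + (143 + P)/(5*(141 + L)) (Y(L, P) = 2 + ((P + 143)/(L + 141))/5 = 2 + ((143 + P)/(141 + L))/5 = 2 + (143 + P)/(5*(141 + L)))
(-10018 - 1*5746) + Y(t(1), 183) = (-10018 - 1*5746) + (1553 + 183 + 10/1)/(5*(141 + 1/1)) = (-10018 - 5746) + (1553 + 183 + 10*1)/(5*(141 + 1)) = -15764 + (⅕)*(1553 + 183 + 10)/142 = -15764 + (⅕)*(1/142)*1746 = -15764 + 873/355 = -5595347/355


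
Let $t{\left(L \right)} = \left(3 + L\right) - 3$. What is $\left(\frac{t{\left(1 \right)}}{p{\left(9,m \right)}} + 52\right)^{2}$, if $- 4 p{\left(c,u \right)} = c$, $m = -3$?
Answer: $\frac{215296}{81} \approx 2658.0$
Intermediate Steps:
$p{\left(c,u \right)} = - \frac{c}{4}$
$t{\left(L \right)} = L$
$\left(\frac{t{\left(1 \right)}}{p{\left(9,m \right)}} + 52\right)^{2} = \left(1 \frac{1}{\left(- \frac{1}{4}\right) 9} + 52\right)^{2} = \left(1 \frac{1}{- \frac{9}{4}} + 52\right)^{2} = \left(1 \left(- \frac{4}{9}\right) + 52\right)^{2} = \left(- \frac{4}{9} + 52\right)^{2} = \left(\frac{464}{9}\right)^{2} = \frac{215296}{81}$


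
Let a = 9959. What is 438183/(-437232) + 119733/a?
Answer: 15995744853/1451464496 ≈ 11.020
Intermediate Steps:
438183/(-437232) + 119733/a = 438183/(-437232) + 119733/9959 = 438183*(-1/437232) + 119733*(1/9959) = -146061/145744 + 119733/9959 = 15995744853/1451464496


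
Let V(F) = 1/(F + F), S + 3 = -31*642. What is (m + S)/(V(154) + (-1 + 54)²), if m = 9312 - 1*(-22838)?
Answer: 3771460/865173 ≈ 4.3592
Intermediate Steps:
S = -19905 (S = -3 - 31*642 = -3 - 19902 = -19905)
m = 32150 (m = 9312 + 22838 = 32150)
V(F) = 1/(2*F)
(m + S)/(V(154) + (-1 + 54)²) = (32150 - 19905)/((½)/154 + (-1 + 54)²) = 12245/((½)*(1/154) + 53²) = 12245/(1/308 + 2809) = 12245/(865173/308) = 12245*(308/865173) = 3771460/865173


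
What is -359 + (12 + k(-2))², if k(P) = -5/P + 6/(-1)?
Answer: -1147/4 ≈ -286.75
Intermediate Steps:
k(P) = -6 - 5/P (k(P) = -5/P + 6*(-1) = -5/P - 6 = -6 - 5/P)
-359 + (12 + k(-2))² = -359 + (12 + (-6 - 5/(-2)))² = -359 + (12 + (-6 - 5*(-½)))² = -359 + (12 + (-6 + 5/2))² = -359 + (12 - 7/2)² = -359 + (17/2)² = -359 + 289/4 = -1147/4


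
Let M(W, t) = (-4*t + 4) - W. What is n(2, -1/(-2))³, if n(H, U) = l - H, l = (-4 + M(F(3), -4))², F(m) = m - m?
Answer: 16387064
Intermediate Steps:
F(m) = 0
M(W, t) = 4 - W - 4*t (M(W, t) = (4 - 4*t) - W = 4 - W - 4*t)
l = 256 (l = (-4 + (4 - 1*0 - 4*(-4)))² = (-4 + (4 + 0 + 16))² = (-4 + 20)² = 16² = 256)
n(H, U) = 256 - H
n(2, -1/(-2))³ = (256 - 1*2)³ = (256 - 2)³ = 254³ = 16387064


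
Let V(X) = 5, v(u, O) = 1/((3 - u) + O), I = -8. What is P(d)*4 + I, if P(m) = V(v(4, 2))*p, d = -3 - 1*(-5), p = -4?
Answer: -88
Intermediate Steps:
v(u, O) = 1/(3 + O - u)
d = 2 (d = -3 + 5 = 2)
P(m) = -20 (P(m) = 5*(-4) = -20)
P(d)*4 + I = -20*4 - 8 = -80 - 8 = -88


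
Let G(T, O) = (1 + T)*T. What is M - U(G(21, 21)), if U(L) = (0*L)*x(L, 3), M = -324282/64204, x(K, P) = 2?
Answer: -23163/4586 ≈ -5.0508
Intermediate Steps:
M = -23163/4586 (M = -324282*1/64204 = -23163/4586 ≈ -5.0508)
G(T, O) = T*(1 + T)
U(L) = 0 (U(L) = (0*L)*2 = 0*2 = 0)
M - U(G(21, 21)) = -23163/4586 - 1*0 = -23163/4586 + 0 = -23163/4586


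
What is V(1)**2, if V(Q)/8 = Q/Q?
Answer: 64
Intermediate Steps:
V(Q) = 8 (V(Q) = 8*(Q/Q) = 8*1 = 8)
V(1)**2 = 8**2 = 64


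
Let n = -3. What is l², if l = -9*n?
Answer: 729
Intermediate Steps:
l = 27 (l = -9*(-3) = 27)
l² = 27² = 729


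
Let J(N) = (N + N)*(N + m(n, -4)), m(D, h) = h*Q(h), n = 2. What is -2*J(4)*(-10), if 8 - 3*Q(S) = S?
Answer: -1920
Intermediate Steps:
Q(S) = 8/3 - S/3
m(D, h) = h*(8/3 - h/3)
J(N) = 2*N*(-16 + N) (J(N) = (N + N)*(N + (⅓)*(-4)*(8 - 1*(-4))) = (2*N)*(N + (⅓)*(-4)*(8 + 4)) = (2*N)*(N + (⅓)*(-4)*12) = (2*N)*(N - 16) = (2*N)*(-16 + N) = 2*N*(-16 + N))
-2*J(4)*(-10) = -4*4*(-16 + 4)*(-10) = -4*4*(-12)*(-10) = -2*(-96)*(-10) = 192*(-10) = -1920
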